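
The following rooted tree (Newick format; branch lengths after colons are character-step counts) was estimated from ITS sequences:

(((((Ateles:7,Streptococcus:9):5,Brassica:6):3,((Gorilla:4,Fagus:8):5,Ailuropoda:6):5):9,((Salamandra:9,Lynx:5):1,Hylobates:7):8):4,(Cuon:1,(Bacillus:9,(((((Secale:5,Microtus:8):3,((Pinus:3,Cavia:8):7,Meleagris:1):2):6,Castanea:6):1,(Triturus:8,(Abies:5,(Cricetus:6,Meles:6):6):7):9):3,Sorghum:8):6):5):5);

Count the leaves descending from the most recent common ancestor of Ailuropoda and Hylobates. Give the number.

The MRCA of Ailuropoda and Hylobates is the node subtending ((((Ateles,Streptococcus),Brassica),((Gorilla,Fagus),Ailuropoda)),((Salamandra,Lynx),Hylobates)).
That clade contains 9 terminal taxa: Ailuropoda, Ateles, Brassica, Fagus, Gorilla, Hylobates, Lynx, Salamandra, Streptococcus.

9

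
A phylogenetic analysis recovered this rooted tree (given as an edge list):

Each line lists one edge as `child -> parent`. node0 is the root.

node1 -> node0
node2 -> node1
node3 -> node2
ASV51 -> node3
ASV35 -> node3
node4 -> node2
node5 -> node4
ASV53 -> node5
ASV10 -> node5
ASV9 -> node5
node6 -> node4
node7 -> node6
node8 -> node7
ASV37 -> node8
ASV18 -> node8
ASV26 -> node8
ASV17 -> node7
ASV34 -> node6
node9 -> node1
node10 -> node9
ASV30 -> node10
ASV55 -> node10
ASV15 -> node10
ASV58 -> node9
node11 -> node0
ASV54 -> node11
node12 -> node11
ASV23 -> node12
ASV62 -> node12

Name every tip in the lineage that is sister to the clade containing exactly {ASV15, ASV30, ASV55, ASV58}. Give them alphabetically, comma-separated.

ASV10, ASV17, ASV18, ASV26, ASV34, ASV35, ASV37, ASV51, ASV53, ASV9

The clade containing exactly {ASV15, ASV30, ASV55, ASV58} attaches to the tree at the node subtending (((ASV51,ASV35),((ASV53,ASV10,ASV9),(((ASV37,ASV18,ASV26),ASV17),ASV34))),((ASV30,ASV55,ASV15),ASV58)).
The other lineage descending from that same node — the sister group — is ((ASV51,ASV35),((ASV53,ASV10,ASV9),(((ASV37,ASV18,ASV26),ASV17),ASV34))); its 10 tips in alphabetical order are the answer.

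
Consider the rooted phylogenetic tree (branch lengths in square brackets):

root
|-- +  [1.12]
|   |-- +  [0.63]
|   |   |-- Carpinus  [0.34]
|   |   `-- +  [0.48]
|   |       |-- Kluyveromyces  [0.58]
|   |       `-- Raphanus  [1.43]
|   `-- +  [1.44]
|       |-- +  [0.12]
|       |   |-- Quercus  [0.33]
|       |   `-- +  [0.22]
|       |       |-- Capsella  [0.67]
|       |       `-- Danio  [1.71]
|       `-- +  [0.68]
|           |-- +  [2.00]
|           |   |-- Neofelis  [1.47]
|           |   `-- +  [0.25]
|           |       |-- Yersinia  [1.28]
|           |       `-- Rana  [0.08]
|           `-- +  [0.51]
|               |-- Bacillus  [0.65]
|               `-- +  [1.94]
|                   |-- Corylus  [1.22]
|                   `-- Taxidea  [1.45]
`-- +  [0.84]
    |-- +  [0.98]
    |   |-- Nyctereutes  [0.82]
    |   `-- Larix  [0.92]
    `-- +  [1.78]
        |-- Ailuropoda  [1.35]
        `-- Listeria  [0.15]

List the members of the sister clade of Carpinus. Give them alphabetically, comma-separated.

Carpinus attaches to the tree at the node subtending (Carpinus,(Kluyveromyces,Raphanus)).
The other lineage descending from that same node — the sister group — is (Kluyveromyces,Raphanus); its 2 tips in alphabetical order are the answer.

Kluyveromyces, Raphanus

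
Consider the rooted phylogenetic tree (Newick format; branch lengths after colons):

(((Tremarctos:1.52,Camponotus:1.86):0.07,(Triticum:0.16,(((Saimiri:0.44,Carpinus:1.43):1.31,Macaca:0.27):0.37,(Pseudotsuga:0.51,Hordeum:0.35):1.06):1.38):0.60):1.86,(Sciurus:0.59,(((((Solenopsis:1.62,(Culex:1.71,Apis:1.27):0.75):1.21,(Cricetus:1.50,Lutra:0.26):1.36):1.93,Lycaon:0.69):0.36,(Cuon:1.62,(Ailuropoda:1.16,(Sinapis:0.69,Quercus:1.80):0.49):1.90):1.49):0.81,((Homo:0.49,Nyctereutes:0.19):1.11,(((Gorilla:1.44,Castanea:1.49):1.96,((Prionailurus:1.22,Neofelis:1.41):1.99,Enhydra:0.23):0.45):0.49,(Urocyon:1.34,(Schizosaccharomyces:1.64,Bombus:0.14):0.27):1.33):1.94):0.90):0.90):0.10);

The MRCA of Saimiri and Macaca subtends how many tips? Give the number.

The MRCA of Saimiri and Macaca is the node subtending ((Saimiri,Carpinus),Macaca).
That clade contains 3 terminal taxa: Carpinus, Macaca, Saimiri.

3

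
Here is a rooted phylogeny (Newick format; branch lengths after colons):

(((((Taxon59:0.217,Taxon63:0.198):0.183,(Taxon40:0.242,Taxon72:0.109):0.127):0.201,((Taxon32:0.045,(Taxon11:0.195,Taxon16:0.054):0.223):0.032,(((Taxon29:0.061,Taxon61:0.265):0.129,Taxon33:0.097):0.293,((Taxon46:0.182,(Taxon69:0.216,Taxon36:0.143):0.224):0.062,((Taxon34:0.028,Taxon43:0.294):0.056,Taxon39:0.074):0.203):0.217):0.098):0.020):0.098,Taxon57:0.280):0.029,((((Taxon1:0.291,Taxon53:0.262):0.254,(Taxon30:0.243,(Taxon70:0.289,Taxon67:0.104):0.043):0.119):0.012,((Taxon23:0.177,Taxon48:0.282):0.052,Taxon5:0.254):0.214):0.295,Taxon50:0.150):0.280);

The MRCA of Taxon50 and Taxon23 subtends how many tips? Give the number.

9

The MRCA of Taxon50 and Taxon23 is the node subtending ((((Taxon1,Taxon53),(Taxon30,(Taxon70,Taxon67))),((Taxon23,Taxon48),Taxon5)),Taxon50).
That clade contains 9 terminal taxa: Taxon1, Taxon23, Taxon30, Taxon48, Taxon5, Taxon50, Taxon53, Taxon67, Taxon70.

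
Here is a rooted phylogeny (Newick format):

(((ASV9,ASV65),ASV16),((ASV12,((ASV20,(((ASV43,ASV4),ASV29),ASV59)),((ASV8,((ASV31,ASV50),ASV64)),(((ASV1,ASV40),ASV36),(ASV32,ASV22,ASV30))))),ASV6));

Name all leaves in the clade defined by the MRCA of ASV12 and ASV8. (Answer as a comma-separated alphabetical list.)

Tracing ASV12: it sits inside (ASV12,((ASV20,(((ASV43,ASV4),ASV29),ASV59)),((ASV8,((ASV31,ASV50),ASV64)),(((ASV1,ASV40),ASV36),(ASV32,ASV22,ASV30))))).
Tracing ASV8: it sits inside (ASV8,((ASV31,ASV50),ASV64)).
The smallest clade enclosing both is (ASV12,((ASV20,(((ASV43,ASV4),ASV29),ASV59)),((ASV8,((ASV31,ASV50),ASV64)),(((ASV1,ASV40),ASV36),(ASV32,ASV22,ASV30))))); the answer is its 16 terminal taxa in alphabetical order.

ASV1, ASV12, ASV20, ASV22, ASV29, ASV30, ASV31, ASV32, ASV36, ASV4, ASV40, ASV43, ASV50, ASV59, ASV64, ASV8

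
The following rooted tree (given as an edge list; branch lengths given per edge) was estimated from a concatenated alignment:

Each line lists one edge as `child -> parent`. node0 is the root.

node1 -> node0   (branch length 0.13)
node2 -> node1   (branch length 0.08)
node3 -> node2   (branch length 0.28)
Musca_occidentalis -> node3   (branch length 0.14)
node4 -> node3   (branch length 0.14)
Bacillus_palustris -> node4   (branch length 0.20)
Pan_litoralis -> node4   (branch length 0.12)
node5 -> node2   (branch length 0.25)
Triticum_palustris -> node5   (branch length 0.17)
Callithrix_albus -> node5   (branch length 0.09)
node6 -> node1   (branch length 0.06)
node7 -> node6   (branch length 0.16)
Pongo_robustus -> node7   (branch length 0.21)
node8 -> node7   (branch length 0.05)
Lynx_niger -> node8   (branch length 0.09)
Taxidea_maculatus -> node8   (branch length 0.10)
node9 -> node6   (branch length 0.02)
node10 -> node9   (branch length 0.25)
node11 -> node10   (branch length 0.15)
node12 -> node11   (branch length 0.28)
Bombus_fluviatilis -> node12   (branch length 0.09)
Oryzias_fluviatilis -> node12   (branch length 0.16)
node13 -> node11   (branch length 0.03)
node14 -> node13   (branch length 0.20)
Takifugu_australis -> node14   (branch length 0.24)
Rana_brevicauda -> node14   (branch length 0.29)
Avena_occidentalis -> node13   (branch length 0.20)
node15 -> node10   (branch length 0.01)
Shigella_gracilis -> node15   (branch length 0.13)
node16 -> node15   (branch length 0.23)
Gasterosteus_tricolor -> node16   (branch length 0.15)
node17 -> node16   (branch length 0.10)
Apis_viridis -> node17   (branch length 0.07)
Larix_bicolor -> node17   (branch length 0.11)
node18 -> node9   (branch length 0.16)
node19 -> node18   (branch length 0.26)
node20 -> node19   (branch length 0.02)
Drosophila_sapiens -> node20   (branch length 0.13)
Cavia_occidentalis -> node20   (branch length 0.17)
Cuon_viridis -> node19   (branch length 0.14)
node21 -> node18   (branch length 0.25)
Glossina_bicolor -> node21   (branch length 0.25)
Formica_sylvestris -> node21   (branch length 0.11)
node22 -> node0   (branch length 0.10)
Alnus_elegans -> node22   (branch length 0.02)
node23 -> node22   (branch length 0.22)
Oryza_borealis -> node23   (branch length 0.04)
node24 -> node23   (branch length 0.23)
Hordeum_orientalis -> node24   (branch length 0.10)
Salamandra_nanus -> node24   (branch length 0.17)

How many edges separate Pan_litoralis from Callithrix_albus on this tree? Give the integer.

5

The MRCA of Pan_litoralis and Callithrix_albus is the node subtending ((Musca_occidentalis,(Bacillus_palustris,Pan_litoralis)),(Triticum_palustris,Callithrix_albus)).
From Pan_litoralis up to that node: 3 branches. From Callithrix_albus up to the same node: 2 branches. Total: 3 + 2 = 5.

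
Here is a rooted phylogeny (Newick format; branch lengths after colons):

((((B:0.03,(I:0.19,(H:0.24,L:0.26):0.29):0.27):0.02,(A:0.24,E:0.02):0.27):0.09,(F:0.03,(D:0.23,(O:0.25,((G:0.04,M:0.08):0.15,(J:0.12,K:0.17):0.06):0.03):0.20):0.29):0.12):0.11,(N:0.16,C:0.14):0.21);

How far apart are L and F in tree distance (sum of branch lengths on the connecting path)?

The path runs L → … → MRCA → … → F; the MRCA is the node subtending (((B,(I,(H,L))),(A,E)),(F,(D,(O,((G,M),(J,K)))))).
Branch lengths along that path: 0.26 + 0.29 + 0.27 + 0.02 + 0.09 + 0.12 + 0.03 = 1.08.

1.08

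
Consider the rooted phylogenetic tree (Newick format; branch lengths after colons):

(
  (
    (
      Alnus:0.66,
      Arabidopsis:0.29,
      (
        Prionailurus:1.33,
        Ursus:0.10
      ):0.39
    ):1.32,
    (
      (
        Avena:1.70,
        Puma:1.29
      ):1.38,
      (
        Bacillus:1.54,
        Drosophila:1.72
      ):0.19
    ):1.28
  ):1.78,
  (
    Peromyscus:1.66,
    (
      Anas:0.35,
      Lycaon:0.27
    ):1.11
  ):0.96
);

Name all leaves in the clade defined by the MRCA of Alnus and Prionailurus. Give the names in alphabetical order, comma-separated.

Alnus, Arabidopsis, Prionailurus, Ursus

Tracing Alnus: it sits inside (Alnus,Arabidopsis,(Prionailurus,Ursus)).
Tracing Prionailurus: it sits inside (Prionailurus,Ursus).
The smallest clade enclosing both is (Alnus,Arabidopsis,(Prionailurus,Ursus)); the answer is its 4 terminal taxa in alphabetical order.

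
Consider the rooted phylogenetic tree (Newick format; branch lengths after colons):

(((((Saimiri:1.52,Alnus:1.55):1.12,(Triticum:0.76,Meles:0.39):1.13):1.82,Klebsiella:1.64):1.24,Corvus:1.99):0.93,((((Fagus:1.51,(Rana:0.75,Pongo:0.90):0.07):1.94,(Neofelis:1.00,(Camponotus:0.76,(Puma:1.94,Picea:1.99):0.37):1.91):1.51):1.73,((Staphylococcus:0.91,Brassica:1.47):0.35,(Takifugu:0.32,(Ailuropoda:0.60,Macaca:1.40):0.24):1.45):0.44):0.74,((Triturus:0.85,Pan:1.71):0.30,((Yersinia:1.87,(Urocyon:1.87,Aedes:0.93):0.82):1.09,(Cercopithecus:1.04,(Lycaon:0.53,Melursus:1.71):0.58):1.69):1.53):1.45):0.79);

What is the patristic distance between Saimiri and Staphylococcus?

The path runs Saimiri → … → MRCA → … → Staphylococcus; the MRCA is the root of the tree.
Branch lengths along that path: 1.52 + 1.12 + 1.82 + 1.24 + 0.93 + 0.79 + 0.74 + 0.44 + 0.35 + 0.91 = 9.86.

9.86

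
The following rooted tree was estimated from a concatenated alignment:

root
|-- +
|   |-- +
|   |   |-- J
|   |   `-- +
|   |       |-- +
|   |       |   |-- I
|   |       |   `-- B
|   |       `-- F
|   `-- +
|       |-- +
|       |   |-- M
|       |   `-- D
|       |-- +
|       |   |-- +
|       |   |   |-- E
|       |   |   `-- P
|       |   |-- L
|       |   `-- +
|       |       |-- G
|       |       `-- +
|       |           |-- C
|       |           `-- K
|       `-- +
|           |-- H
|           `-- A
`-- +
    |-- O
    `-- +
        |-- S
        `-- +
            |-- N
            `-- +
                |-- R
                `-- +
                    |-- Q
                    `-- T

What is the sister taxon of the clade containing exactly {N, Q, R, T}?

S

The clade containing exactly {N, Q, R, T} attaches to the tree at the node subtending (S,(N,(R,(Q,T)))).
The other lineage descending from that same node — the sister group — is the single tip S.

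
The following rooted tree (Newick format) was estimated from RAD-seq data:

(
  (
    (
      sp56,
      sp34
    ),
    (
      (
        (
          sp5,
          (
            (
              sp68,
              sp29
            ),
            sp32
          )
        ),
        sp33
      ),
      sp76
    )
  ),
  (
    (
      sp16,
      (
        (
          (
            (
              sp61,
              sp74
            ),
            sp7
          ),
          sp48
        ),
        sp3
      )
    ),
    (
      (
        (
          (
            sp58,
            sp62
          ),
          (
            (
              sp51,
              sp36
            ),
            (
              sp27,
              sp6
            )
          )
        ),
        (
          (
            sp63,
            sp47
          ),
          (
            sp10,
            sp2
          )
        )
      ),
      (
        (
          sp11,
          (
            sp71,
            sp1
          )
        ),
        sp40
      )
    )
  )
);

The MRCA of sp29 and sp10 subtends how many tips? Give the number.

The MRCA of sp29 and sp10 is the root, so the clade is the entire tree.
That clade contains 28 terminal taxa: sp1, sp10, sp11, sp16, sp2, sp27, sp29, sp3, sp32, sp33, sp34, sp36, sp40, sp47, sp48, sp5, sp51, sp56, sp58, sp6, sp61, sp62, sp63, sp68, sp7, sp71, sp74, sp76.

28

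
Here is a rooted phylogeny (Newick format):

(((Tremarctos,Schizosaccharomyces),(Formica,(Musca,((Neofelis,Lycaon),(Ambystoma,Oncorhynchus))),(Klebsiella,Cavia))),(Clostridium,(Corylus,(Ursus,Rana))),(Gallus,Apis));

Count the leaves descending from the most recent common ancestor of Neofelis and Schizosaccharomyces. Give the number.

10

The MRCA of Neofelis and Schizosaccharomyces is the node subtending ((Tremarctos,Schizosaccharomyces),(Formica,(Musca,((Neofelis,Lycaon),(Ambystoma,Oncorhynchus))),(Klebsiella,Cavia))).
That clade contains 10 terminal taxa: Ambystoma, Cavia, Formica, Klebsiella, Lycaon, Musca, Neofelis, Oncorhynchus, Schizosaccharomyces, Tremarctos.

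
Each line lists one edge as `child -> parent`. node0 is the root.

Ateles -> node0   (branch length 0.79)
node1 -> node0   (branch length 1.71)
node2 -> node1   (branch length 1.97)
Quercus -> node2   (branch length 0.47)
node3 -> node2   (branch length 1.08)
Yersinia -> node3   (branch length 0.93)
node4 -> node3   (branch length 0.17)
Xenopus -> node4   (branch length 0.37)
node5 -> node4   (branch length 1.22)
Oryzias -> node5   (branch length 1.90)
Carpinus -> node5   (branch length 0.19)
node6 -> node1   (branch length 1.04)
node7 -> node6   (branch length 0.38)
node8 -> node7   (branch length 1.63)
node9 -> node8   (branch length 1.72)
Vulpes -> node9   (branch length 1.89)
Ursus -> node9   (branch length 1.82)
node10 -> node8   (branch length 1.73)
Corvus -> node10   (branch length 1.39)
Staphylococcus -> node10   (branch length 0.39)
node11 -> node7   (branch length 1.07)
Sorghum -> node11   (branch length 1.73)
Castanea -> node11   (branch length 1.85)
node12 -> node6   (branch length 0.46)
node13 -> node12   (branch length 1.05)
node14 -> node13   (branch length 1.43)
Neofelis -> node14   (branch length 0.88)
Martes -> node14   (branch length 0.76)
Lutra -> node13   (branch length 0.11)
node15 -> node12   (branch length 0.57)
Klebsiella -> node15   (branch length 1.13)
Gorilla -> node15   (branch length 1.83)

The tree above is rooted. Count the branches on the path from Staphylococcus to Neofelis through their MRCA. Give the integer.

8

The MRCA of Staphylococcus and Neofelis is the node subtending ((((Vulpes,Ursus),(Corvus,Staphylococcus)),(Sorghum,Castanea)),(((Neofelis,Martes),Lutra),(Klebsiella,Gorilla))).
From Staphylococcus up to that node: 4 branches. From Neofelis up to the same node: 4 branches. Total: 4 + 4 = 8.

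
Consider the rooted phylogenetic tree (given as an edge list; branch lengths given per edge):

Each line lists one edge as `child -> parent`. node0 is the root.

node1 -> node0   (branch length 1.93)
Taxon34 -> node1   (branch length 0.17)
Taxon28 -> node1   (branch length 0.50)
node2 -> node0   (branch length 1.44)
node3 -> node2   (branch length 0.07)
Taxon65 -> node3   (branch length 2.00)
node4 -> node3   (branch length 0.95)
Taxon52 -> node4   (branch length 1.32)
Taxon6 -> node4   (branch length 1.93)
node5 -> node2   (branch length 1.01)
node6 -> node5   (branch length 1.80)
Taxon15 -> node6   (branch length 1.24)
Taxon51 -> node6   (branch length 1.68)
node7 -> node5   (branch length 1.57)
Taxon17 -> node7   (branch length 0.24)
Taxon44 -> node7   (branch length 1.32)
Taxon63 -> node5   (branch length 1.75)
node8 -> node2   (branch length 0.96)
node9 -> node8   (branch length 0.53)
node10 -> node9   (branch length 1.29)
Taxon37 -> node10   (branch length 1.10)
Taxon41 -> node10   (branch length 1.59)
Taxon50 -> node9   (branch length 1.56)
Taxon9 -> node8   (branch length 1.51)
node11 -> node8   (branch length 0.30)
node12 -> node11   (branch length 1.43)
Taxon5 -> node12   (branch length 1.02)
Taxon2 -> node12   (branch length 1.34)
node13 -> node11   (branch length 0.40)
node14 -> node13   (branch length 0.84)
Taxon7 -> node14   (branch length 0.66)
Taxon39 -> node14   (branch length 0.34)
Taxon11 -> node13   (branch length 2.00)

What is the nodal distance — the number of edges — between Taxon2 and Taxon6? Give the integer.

7

The MRCA of Taxon2 and Taxon6 is the node subtending ((Taxon65,(Taxon52,Taxon6)),((Taxon15,Taxon51),(Taxon17,Taxon44),Taxon63),(((Taxon37,Taxon41),Taxon50),Taxon9,((Taxon5,Taxon2),((Taxon7,Taxon39),Taxon11)))).
From Taxon2 up to that node: 4 branches. From Taxon6 up to the same node: 3 branches. Total: 4 + 3 = 7.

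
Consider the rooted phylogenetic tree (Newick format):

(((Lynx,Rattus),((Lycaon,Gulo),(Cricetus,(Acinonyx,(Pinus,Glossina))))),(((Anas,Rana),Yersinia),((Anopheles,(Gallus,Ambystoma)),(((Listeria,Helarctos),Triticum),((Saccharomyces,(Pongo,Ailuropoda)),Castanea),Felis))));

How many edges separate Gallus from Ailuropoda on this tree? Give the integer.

The MRCA of Gallus and Ailuropoda is the node subtending ((Anopheles,(Gallus,Ambystoma)),(((Listeria,Helarctos),Triticum),((Saccharomyces,(Pongo,Ailuropoda)),Castanea),Felis)).
From Gallus up to that node: 3 branches. From Ailuropoda up to the same node: 5 branches. Total: 3 + 5 = 8.

8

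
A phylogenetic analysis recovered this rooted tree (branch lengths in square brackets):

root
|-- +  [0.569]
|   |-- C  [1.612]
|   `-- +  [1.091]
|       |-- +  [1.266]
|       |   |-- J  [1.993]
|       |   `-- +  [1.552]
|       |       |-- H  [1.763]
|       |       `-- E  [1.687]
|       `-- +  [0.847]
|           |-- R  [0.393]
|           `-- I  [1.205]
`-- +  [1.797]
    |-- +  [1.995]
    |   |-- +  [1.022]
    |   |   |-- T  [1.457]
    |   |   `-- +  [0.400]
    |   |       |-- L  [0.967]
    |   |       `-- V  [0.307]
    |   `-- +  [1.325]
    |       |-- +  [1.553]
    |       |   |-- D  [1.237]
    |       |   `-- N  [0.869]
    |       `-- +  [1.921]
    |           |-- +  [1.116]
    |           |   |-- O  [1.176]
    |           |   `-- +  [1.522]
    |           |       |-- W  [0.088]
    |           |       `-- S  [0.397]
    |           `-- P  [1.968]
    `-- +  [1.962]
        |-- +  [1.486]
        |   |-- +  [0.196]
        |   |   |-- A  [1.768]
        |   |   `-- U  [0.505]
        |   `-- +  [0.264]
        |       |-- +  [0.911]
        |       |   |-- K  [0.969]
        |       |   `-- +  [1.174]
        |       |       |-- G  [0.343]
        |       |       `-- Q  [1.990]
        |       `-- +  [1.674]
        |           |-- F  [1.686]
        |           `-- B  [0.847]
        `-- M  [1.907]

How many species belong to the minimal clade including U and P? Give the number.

17

The MRCA of U and P is the node subtending (((T,(L,V)),((D,N),((O,(W,S)),P))),(((A,U),((K,(G,Q)),(F,B))),M)).
That clade contains 17 terminal taxa: A, B, D, F, G, K, L, M, N, O, P, Q, S, T, U, V, W.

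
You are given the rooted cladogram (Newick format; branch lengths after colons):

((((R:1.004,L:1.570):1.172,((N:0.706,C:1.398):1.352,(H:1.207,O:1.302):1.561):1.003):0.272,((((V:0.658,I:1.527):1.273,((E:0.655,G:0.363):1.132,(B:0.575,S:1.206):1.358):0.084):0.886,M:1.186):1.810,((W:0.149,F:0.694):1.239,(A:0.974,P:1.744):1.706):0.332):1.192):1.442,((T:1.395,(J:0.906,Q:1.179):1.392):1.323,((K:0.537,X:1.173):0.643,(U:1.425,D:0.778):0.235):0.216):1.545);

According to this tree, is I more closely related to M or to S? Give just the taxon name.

The MRCA of I and S subtends ((V,I),((E,G),(B,S))) (6 taxa).
The MRCA of I and M subtends (((V,I),((E,G),(B,S))),M) (7 taxa).
The first is nested inside the second, so I shares a more recent common ancestor with S.

S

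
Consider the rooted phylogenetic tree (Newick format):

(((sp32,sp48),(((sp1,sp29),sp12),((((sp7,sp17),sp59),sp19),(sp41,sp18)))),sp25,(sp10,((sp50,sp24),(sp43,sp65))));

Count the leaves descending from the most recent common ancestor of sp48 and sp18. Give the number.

11

The MRCA of sp48 and sp18 is the node subtending ((sp32,sp48),(((sp1,sp29),sp12),((((sp7,sp17),sp59),sp19),(sp41,sp18)))).
That clade contains 11 terminal taxa: sp1, sp12, sp17, sp18, sp19, sp29, sp32, sp41, sp48, sp59, sp7.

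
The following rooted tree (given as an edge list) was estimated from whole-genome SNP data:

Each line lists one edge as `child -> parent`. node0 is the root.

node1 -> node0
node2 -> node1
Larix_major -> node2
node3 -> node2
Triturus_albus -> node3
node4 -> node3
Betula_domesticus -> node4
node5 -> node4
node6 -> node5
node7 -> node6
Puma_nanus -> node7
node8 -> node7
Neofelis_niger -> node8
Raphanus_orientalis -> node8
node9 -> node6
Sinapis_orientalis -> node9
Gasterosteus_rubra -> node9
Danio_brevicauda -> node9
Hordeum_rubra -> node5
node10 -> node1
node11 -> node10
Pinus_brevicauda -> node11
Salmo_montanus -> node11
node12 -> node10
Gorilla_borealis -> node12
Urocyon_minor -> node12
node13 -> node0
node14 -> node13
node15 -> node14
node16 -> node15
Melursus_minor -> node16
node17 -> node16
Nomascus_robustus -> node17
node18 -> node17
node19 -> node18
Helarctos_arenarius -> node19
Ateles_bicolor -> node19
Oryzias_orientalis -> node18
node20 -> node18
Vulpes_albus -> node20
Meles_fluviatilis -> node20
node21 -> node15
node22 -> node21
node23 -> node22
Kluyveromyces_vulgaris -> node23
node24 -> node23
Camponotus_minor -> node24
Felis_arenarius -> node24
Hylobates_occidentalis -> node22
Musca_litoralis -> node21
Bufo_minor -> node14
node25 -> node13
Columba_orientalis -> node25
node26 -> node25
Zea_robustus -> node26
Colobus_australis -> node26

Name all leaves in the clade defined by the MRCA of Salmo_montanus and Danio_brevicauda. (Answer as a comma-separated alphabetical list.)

Tracing Salmo_montanus: it sits inside (Pinus_brevicauda,Salmo_montanus).
Tracing Danio_brevicauda: it sits inside (Sinapis_orientalis,Gasterosteus_rubra,Danio_brevicauda).
The smallest clade enclosing both is ((Larix_major,(Triturus_albus,(Betula_domesticus,(((Puma_nanus,(Neofelis_niger,Raphanus_orientalis)),(Sinapis_orientalis,Gasterosteus_rubra,Danio_brevicauda)),Hordeum_rubra)))),((Pinus_brevicauda,Salmo_montanus),(Gorilla_borealis,Urocyon_minor))); the answer is its 14 terminal taxa in alphabetical order.

Betula_domesticus, Danio_brevicauda, Gasterosteus_rubra, Gorilla_borealis, Hordeum_rubra, Larix_major, Neofelis_niger, Pinus_brevicauda, Puma_nanus, Raphanus_orientalis, Salmo_montanus, Sinapis_orientalis, Triturus_albus, Urocyon_minor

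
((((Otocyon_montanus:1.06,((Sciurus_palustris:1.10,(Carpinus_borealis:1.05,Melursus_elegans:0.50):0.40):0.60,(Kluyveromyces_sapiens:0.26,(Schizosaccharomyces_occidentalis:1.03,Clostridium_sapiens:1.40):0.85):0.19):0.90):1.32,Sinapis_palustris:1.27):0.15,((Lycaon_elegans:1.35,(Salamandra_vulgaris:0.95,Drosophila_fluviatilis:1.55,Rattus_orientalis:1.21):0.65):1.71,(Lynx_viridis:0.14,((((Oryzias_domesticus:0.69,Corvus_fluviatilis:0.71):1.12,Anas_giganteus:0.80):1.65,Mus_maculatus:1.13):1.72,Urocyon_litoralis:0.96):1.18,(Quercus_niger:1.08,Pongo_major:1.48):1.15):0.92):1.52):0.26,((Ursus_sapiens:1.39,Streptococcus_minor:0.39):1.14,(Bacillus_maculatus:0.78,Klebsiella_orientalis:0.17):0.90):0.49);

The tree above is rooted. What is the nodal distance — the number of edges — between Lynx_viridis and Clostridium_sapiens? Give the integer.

9

The MRCA of Lynx_viridis and Clostridium_sapiens is the node subtending (((Otocyon_montanus,((Sciurus_palustris,(Carpinus_borealis,Melursus_elegans)),(Kluyveromyces_sapiens,(Schizosaccharomyces_occidentalis,Clostridium_sapiens)))),Sinapis_palustris),((Lycaon_elegans,(Salamandra_vulgaris,Drosophila_fluviatilis,Rattus_orientalis)),(Lynx_viridis,((((Oryzias_domesticus,Corvus_fluviatilis),Anas_giganteus),Mus_maculatus),Urocyon_litoralis),(Quercus_niger,Pongo_major)))).
From Lynx_viridis up to that node: 3 branches. From Clostridium_sapiens up to the same node: 6 branches. Total: 3 + 6 = 9.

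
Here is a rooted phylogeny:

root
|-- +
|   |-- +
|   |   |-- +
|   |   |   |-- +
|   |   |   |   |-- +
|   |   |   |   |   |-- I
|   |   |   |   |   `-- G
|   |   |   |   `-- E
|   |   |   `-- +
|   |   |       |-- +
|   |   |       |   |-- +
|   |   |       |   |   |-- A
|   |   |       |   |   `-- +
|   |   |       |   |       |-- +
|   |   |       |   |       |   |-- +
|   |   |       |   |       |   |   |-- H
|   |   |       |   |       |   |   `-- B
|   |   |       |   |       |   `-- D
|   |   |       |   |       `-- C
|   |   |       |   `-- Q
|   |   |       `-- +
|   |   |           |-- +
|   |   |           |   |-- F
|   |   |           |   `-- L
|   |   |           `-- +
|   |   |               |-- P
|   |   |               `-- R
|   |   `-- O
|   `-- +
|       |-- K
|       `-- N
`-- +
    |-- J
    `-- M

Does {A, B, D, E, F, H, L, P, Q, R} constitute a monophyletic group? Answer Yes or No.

No

The MRCA of the listed taxa subtends (((I,G),E),(((A,(((H,B),D),C)),Q),((F,L),(P,R)))).
That clade also contains C, G, I, which are not in the proposed group, so the group is not monophyletic.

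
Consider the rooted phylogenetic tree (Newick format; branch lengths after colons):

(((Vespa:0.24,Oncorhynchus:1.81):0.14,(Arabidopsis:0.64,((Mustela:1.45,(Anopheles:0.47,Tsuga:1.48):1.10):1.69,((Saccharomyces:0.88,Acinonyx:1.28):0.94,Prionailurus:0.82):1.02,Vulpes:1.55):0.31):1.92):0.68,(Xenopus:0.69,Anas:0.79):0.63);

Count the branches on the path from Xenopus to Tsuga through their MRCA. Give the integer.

The MRCA of Xenopus and Tsuga is the root of the tree.
From Xenopus up to that node: 2 branches. From Tsuga up to the same node: 6 branches. Total: 2 + 6 = 8.

8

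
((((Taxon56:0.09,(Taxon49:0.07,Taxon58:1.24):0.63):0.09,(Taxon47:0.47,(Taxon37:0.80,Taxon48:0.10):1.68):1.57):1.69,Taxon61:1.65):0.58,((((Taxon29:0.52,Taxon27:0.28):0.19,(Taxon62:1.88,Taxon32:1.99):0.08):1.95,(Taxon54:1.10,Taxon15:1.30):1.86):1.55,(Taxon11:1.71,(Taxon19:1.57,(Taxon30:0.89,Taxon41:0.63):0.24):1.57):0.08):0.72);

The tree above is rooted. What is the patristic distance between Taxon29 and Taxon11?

6.00

The path runs Taxon29 → … → MRCA → … → Taxon11; the MRCA is the node subtending ((((Taxon29,Taxon27),(Taxon62,Taxon32)),(Taxon54,Taxon15)),(Taxon11,(Taxon19,(Taxon30,Taxon41)))).
Branch lengths along that path: 0.52 + 0.19 + 1.95 + 1.55 + 0.08 + 1.71 = 6.00.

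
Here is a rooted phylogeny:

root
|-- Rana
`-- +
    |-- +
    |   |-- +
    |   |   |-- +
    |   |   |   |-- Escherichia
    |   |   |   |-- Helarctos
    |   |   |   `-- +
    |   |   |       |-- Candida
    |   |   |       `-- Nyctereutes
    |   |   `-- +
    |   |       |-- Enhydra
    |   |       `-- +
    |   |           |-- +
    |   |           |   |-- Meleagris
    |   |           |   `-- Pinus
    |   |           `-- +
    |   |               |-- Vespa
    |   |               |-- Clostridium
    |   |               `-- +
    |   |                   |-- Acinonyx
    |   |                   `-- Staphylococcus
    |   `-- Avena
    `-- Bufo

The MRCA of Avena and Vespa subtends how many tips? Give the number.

The MRCA of Avena and Vespa is the node subtending (((Escherichia,Helarctos,(Candida,Nyctereutes)),(Enhydra,((Meleagris,Pinus),(Vespa,Clostridium,(Acinonyx,Staphylococcus))))),Avena).
That clade contains 12 terminal taxa: Acinonyx, Avena, Candida, Clostridium, Enhydra, Escherichia, Helarctos, Meleagris, Nyctereutes, Pinus, Staphylococcus, Vespa.

12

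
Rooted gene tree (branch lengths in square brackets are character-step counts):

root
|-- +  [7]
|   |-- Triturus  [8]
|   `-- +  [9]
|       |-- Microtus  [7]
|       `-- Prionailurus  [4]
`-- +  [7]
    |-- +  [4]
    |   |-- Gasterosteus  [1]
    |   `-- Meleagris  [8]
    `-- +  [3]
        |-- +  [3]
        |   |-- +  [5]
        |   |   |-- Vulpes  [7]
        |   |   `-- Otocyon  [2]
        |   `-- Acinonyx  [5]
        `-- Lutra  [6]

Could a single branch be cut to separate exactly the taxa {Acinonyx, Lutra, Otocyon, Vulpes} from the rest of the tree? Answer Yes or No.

The most recent common ancestor of these taxa subtends (((Vulpes,Otocyon),Acinonyx),Lutra).
That clade has exactly 4 tips — every listed taxon and nothing else — so the group is monophyletic.

Yes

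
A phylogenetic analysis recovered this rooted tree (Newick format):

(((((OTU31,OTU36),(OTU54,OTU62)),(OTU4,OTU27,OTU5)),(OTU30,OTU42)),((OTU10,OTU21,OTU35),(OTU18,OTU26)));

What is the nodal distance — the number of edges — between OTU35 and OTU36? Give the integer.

8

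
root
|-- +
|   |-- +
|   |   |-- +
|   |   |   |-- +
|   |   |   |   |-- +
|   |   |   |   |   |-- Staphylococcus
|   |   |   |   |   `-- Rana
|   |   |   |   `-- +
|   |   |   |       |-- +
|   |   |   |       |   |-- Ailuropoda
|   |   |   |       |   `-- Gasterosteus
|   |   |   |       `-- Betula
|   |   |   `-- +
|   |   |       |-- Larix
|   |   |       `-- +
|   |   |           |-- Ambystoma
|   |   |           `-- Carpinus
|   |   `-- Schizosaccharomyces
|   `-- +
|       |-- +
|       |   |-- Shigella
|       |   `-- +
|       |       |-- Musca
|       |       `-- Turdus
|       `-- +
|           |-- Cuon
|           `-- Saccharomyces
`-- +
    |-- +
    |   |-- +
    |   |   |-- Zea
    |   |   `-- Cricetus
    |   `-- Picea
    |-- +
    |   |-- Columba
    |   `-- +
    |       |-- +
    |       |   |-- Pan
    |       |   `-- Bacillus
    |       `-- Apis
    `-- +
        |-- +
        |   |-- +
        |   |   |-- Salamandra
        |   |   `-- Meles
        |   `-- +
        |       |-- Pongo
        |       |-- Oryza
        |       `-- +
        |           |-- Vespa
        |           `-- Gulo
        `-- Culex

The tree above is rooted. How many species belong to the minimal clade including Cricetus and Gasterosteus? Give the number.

28

The MRCA of Cricetus and Gasterosteus is the root, so the clade is the entire tree.
That clade contains 28 terminal taxa: Ailuropoda, Ambystoma, Apis, Bacillus, Betula, Carpinus, Columba, Cricetus, Culex, Cuon, Gasterosteus, Gulo, Larix, Meles, Musca, Oryza, Pan, Picea, Pongo, Rana, Saccharomyces, Salamandra, Schizosaccharomyces, Shigella, Staphylococcus, Turdus, Vespa, Zea.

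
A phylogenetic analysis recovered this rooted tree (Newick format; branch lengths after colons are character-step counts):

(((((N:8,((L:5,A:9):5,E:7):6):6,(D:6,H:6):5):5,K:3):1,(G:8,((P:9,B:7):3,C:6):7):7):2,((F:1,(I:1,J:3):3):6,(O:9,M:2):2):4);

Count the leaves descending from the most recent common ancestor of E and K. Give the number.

The MRCA of E and K is the node subtending (((N,((L,A),E)),(D,H)),K).
That clade contains 7 terminal taxa: A, D, E, H, K, L, N.

7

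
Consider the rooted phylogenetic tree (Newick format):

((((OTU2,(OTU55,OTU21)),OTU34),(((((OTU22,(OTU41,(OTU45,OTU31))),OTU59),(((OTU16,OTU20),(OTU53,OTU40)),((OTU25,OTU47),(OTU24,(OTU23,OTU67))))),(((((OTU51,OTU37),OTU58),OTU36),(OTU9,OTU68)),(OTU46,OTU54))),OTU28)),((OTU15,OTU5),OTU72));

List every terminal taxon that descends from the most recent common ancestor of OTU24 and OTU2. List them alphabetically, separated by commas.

Tracing OTU24: it sits inside (OTU24,(OTU23,OTU67)).
Tracing OTU2: it sits inside (OTU2,(OTU55,OTU21)).
The smallest clade enclosing both is (((OTU2,(OTU55,OTU21)),OTU34),(((((OTU22,(OTU41,(OTU45,OTU31))),OTU59),(((OTU16,OTU20),(OTU53,OTU40)),((OTU25,OTU47),(OTU24,(OTU23,OTU67))))),(((((OTU51,OTU37),OTU58),OTU36),(OTU9,OTU68)),(OTU46,OTU54))),OTU28)); the answer is its 27 terminal taxa in alphabetical order.

OTU16, OTU2, OTU20, OTU21, OTU22, OTU23, OTU24, OTU25, OTU28, OTU31, OTU34, OTU36, OTU37, OTU40, OTU41, OTU45, OTU46, OTU47, OTU51, OTU53, OTU54, OTU55, OTU58, OTU59, OTU67, OTU68, OTU9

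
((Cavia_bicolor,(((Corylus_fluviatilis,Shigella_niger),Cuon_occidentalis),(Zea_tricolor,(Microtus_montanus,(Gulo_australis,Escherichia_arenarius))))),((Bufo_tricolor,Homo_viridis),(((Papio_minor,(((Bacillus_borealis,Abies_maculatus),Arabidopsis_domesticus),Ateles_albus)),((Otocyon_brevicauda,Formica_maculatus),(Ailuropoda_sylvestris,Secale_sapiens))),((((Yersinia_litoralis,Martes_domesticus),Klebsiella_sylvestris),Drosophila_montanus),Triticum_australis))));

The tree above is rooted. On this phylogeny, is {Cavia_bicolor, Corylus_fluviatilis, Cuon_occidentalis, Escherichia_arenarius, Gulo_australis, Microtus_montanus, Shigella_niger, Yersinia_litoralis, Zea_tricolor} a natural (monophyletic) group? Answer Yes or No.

No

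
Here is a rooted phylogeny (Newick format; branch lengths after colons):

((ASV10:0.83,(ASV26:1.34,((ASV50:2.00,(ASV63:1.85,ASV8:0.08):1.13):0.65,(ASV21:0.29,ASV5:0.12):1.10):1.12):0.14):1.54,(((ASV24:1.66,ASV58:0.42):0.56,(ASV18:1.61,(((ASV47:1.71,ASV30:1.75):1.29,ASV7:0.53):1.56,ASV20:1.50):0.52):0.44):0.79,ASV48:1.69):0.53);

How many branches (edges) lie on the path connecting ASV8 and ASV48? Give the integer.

8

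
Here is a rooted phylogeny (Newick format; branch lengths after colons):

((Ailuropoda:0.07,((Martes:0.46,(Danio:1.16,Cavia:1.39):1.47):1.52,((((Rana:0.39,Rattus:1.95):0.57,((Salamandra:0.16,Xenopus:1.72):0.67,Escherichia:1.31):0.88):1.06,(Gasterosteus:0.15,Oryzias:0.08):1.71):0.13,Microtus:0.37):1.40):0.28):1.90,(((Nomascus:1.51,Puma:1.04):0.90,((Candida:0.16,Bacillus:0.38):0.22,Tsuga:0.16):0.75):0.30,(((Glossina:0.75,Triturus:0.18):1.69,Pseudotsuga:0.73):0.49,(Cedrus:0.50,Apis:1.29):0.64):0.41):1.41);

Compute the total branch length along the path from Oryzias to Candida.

The path runs Oryzias → … → MRCA → … → Candida; the MRCA is the root of the tree.
Branch lengths along that path: 0.08 + 1.71 + 0.13 + 1.40 + 0.28 + 1.90 + 1.41 + 0.30 + 0.75 + 0.22 + 0.16 = 8.34.

8.34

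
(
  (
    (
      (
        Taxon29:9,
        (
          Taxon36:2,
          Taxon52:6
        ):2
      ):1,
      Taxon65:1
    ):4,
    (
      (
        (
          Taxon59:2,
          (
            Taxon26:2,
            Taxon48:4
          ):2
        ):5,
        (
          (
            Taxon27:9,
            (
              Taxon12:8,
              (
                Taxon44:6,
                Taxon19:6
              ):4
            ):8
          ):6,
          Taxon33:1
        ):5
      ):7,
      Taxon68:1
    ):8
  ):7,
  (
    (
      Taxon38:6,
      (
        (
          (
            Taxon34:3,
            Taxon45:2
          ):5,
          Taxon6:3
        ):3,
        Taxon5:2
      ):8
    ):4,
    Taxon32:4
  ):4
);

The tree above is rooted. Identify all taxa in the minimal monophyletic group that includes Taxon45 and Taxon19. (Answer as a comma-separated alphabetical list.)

Taxon12, Taxon19, Taxon26, Taxon27, Taxon29, Taxon32, Taxon33, Taxon34, Taxon36, Taxon38, Taxon44, Taxon45, Taxon48, Taxon5, Taxon52, Taxon59, Taxon6, Taxon65, Taxon68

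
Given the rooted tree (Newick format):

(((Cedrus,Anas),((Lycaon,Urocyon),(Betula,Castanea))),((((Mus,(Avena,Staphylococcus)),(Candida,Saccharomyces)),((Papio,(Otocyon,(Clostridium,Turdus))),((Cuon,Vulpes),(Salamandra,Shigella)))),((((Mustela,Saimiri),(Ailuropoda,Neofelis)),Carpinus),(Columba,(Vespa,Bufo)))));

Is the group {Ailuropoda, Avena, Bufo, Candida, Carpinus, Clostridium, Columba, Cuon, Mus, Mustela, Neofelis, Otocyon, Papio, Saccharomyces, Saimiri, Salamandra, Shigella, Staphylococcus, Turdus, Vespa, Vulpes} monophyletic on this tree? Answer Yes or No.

The most recent common ancestor of these taxa subtends ((((Mus,(Avena,Staphylococcus)),(Candida,Saccharomyces)),((Papio,(Otocyon,(Clostridium,Turdus))),((Cuon,Vulpes),(Salamandra,Shigella)))),((((Mustela,Saimiri),(Ailuropoda,Neofelis)),Carpinus),(Columba,(Vespa,Bufo)))).
That clade has exactly 21 tips — every listed taxon and nothing else — so the group is monophyletic.

Yes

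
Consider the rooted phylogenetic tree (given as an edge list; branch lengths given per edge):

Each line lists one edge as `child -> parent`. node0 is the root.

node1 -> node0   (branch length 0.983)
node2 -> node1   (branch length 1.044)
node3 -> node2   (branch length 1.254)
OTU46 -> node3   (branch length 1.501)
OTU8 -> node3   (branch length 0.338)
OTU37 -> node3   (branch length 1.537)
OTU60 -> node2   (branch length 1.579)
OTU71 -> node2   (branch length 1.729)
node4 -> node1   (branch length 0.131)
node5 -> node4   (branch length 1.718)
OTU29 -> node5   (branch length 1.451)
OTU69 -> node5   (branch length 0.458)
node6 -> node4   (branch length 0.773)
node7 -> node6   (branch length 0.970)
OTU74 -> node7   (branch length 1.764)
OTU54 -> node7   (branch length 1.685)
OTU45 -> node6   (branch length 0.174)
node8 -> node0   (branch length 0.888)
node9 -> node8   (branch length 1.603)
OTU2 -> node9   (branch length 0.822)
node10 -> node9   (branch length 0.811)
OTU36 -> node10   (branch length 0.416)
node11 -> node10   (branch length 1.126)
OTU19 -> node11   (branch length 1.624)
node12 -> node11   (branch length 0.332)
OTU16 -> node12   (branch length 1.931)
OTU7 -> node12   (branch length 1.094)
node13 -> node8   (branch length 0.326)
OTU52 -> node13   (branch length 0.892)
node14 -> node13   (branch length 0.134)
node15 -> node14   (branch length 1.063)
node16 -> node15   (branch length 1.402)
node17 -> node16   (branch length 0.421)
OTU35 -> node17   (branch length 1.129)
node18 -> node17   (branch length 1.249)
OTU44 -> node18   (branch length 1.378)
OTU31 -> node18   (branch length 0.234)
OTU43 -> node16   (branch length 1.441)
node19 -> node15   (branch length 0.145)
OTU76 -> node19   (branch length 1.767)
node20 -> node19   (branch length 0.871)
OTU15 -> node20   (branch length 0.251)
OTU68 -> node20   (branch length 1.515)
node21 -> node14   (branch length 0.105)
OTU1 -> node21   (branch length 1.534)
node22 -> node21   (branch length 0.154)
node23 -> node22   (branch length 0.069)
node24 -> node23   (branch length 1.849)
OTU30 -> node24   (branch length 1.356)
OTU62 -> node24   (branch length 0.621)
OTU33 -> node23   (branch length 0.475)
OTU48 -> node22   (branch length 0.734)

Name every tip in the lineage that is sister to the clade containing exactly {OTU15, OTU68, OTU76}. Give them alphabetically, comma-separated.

The clade containing exactly {OTU15, OTU68, OTU76} attaches to the tree at the node subtending (((OTU35,(OTU44,OTU31)),OTU43),(OTU76,(OTU15,OTU68))).
The other lineage descending from that same node — the sister group — is ((OTU35,(OTU44,OTU31)),OTU43); its 4 tips in alphabetical order are the answer.

OTU31, OTU35, OTU43, OTU44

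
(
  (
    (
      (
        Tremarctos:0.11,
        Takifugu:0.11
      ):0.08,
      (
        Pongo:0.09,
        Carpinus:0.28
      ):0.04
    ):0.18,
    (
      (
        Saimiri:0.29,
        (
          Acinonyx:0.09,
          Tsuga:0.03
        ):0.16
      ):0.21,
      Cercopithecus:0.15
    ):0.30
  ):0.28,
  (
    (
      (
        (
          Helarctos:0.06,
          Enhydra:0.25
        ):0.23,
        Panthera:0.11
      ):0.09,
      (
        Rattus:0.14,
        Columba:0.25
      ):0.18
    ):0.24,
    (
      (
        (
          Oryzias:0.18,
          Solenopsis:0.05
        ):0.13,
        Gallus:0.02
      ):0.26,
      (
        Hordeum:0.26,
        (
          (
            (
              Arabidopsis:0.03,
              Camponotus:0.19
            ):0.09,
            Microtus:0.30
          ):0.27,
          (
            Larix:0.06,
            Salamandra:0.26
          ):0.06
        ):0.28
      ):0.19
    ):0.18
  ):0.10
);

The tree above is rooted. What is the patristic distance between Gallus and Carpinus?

The path runs Gallus → … → MRCA → … → Carpinus; the MRCA is the root of the tree.
Branch lengths along that path: 0.02 + 0.26 + 0.18 + 0.10 + 0.28 + 0.18 + 0.04 + 0.28 = 1.34.

1.34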